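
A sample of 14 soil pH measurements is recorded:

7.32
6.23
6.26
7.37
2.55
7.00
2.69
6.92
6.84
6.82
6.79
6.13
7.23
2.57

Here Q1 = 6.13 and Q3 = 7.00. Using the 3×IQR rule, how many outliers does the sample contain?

IQR = 0.87; fences at 6.13 − 2.61 = 3.52 and 7.00 + 2.61 = 9.61.
Outside the cutoffs: 2.55, 2.57, 2.69.

3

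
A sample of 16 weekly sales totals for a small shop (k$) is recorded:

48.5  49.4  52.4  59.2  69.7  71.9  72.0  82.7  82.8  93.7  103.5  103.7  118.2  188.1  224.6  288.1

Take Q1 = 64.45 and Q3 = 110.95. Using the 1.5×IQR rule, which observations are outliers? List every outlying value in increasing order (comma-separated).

IQR = Q3 − Q1 = 110.95 − 64.45 = 46.50.
Lower fence = Q1 − 1.5·IQR = 64.45 − 69.75 = -5.30.
Upper fence = Q3 + 1.5·IQR = 110.95 + 69.75 = 180.70.
188.1 > 180.70 → outlier.
224.6 > 180.70 → outlier.
288.1 > 180.70 → outlier.
All remaining values lie within [-5.30, 180.70].

188.1, 224.6, 288.1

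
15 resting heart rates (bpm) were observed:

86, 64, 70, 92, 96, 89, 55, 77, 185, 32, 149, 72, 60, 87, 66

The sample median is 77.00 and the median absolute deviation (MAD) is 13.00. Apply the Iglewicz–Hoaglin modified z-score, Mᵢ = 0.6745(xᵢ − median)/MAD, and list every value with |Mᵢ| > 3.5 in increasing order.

|Mᵢ| > 3.5 ⇔ |xᵢ − 77.00| > 3.5·13.00/0.6745 = 67.46.
So outliers lie outside [9.54, 144.46].
149: M = 3.74 → outlier.
185: M = 5.60 → outlier.

149, 185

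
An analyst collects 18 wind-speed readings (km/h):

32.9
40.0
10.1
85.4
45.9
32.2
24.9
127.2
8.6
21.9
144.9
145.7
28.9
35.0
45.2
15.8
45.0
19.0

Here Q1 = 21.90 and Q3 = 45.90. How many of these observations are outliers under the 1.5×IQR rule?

4

IQR = 24.00; fences at 21.90 − 36.00 = -14.10 and 45.90 + 36.00 = 81.90.
Outside the cutoffs: 85.4, 127.2, 144.9, 145.7.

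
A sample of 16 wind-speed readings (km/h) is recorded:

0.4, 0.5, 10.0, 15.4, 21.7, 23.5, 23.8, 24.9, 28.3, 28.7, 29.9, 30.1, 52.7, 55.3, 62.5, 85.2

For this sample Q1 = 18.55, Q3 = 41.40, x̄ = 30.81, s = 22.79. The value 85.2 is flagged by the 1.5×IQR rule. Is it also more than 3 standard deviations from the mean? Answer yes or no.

z = (85.2 − 30.81) / 22.79 = 2.39.
|z| = 2.39 ≤ 3.

no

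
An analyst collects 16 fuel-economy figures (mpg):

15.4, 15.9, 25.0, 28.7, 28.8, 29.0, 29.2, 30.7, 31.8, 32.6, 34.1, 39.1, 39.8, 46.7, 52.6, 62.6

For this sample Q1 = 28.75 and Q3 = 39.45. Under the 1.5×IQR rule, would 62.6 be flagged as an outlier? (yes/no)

yes

IQR = Q3 − Q1 = 39.45 − 28.75 = 10.70.
Lower fence = Q1 − 1.5·IQR = 28.75 − 16.05 = 12.70.
Upper fence = Q3 + 1.5·IQR = 39.45 + 16.05 = 55.50.
62.6 lies above the upper fence.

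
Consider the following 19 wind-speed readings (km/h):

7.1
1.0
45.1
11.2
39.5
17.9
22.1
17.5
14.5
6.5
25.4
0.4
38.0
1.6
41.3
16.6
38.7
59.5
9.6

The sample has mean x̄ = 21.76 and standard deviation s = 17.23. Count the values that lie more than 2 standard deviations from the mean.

Cutoffs: x̄ ± 2s = [-12.70, 56.22].
Outside the cutoffs: 59.5.

1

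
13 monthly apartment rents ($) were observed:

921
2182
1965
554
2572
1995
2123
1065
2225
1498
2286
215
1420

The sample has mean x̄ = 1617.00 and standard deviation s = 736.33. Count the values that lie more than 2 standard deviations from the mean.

Cutoffs: x̄ ± 2s = [144.34, 3089.66].
Every value lies within the cutoffs.

0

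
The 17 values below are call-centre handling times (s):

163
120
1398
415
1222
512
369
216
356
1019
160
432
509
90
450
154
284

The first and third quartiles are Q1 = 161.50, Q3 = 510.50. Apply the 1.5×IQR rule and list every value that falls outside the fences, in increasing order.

1222, 1398

IQR = Q3 − Q1 = 510.50 − 161.50 = 349.00.
Lower fence = Q1 − 1.5·IQR = 161.50 − 523.50 = -362.00.
Upper fence = Q3 + 1.5·IQR = 510.50 + 523.50 = 1034.00.
1222 > 1034.00 → outlier.
1398 > 1034.00 → outlier.
All remaining values lie within [-362.00, 1034.00].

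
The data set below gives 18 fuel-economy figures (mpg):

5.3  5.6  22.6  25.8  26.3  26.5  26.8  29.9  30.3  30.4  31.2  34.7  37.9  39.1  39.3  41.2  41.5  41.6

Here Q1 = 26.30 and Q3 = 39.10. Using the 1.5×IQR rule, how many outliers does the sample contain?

2

IQR = 12.80; fences at 26.30 − 19.20 = 7.10 and 39.10 + 19.20 = 58.30.
Outside the cutoffs: 5.3, 5.6.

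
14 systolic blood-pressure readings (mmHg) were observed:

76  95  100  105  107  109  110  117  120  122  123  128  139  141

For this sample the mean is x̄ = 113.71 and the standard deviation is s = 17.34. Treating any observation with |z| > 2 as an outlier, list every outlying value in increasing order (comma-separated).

76

Cutoffs at x̄ ± 2s: 113.71 ± 2·17.34 = [79.03, 148.39].
76: z = -2.17, |z| > 2 → outlier.
Every other value lies within [79.03, 148.39].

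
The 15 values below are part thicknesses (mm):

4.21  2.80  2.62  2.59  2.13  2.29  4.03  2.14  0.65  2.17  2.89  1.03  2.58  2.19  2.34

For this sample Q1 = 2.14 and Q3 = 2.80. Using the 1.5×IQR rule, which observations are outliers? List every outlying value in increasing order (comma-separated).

0.65, 1.03, 4.03, 4.21

IQR = Q3 − Q1 = 2.80 − 2.14 = 0.66.
Lower fence = Q1 − 1.5·IQR = 2.14 − 0.99 = 1.15.
Upper fence = Q3 + 1.5·IQR = 2.80 + 0.99 = 3.79.
0.65 < 1.15 → outlier.
1.03 < 1.15 → outlier.
4.03 > 3.79 → outlier.
4.21 > 3.79 → outlier.
All remaining values lie within [1.15, 3.79].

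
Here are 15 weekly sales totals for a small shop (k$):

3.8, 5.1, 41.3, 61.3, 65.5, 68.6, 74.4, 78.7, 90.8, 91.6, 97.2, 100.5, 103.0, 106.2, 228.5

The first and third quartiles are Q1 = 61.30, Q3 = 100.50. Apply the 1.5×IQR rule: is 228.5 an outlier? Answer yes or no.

IQR = Q3 − Q1 = 100.50 − 61.30 = 39.20.
Lower fence = Q1 − 1.5·IQR = 61.30 − 58.80 = 2.50.
Upper fence = Q3 + 1.5·IQR = 100.50 + 58.80 = 159.30.
228.5 lies above the upper fence.

yes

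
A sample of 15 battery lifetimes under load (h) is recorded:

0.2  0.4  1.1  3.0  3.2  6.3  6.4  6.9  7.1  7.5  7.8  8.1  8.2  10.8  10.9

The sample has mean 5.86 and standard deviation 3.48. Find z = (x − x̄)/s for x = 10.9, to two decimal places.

z = (10.9 − 5.86) / 3.48 = 1.45.

1.45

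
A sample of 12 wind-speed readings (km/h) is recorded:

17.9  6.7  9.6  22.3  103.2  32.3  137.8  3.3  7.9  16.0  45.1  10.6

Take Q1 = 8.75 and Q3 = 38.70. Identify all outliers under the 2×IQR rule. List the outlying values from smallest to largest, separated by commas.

103.2, 137.8

IQR = Q3 − Q1 = 38.70 − 8.75 = 29.95.
Lower fence = Q1 − 2·IQR = 8.75 − 59.90 = -51.15.
Upper fence = Q3 + 2·IQR = 38.70 + 59.90 = 98.60.
103.2 > 98.60 → outlier.
137.8 > 98.60 → outlier.
All remaining values lie within [-51.15, 98.60].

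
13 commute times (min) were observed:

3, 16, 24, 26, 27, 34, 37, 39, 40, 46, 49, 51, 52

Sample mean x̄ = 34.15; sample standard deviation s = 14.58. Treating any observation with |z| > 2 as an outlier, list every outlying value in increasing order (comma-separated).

3

Cutoffs at x̄ ± 2s: 34.15 ± 2·14.58 = [4.99, 63.31].
3: z = -2.14, |z| > 2 → outlier.
Every other value lies within [4.99, 63.31].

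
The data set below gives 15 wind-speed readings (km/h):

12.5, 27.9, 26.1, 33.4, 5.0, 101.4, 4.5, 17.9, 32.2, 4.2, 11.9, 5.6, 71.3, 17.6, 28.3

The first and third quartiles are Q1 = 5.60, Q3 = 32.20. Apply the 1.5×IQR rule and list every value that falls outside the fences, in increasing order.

101.4

IQR = Q3 − Q1 = 32.20 − 5.60 = 26.60.
Lower fence = Q1 − 1.5·IQR = 5.60 − 39.90 = -34.30.
Upper fence = Q3 + 1.5·IQR = 32.20 + 39.90 = 72.10.
101.4 > 72.10 → outlier.
All remaining values lie within [-34.30, 72.10].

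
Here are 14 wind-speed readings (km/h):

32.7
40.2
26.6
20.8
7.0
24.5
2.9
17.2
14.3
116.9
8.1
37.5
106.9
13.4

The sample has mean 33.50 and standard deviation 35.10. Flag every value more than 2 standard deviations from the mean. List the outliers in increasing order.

Cutoffs at x̄ ± 2s: 33.50 ± 2·35.10 = [-36.70, 103.70].
106.9: z = 2.09, |z| > 2 → outlier.
116.9: z = 2.38, |z| > 2 → outlier.
Every other value lies within [-36.70, 103.70].

106.9, 116.9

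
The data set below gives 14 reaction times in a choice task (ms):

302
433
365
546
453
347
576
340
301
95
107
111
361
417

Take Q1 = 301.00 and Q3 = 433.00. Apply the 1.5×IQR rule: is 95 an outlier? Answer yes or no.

yes

IQR = Q3 − Q1 = 433.00 − 301.00 = 132.00.
Lower fence = Q1 − 1.5·IQR = 301.00 − 198.00 = 103.00.
Upper fence = Q3 + 1.5·IQR = 433.00 + 198.00 = 631.00.
95 lies below the lower fence.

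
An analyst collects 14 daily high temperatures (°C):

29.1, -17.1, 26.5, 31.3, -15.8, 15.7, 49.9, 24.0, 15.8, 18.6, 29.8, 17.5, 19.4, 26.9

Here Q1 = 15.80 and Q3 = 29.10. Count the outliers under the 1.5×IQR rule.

IQR = 13.30; fences at 15.80 − 19.95 = -4.15 and 29.10 + 19.95 = 49.05.
Outside the cutoffs: -17.1, -15.8, 49.9.

3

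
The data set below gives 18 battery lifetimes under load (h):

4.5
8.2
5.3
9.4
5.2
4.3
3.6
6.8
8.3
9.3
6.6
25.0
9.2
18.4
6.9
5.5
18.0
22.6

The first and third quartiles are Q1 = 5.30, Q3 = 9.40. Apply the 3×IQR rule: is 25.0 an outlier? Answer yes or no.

IQR = Q3 − Q1 = 9.40 − 5.30 = 4.10.
Lower fence = Q1 − 3·IQR = 5.30 − 12.30 = -7.00.
Upper fence = Q3 + 3·IQR = 9.40 + 12.30 = 21.70.
25.0 lies above the upper fence.

yes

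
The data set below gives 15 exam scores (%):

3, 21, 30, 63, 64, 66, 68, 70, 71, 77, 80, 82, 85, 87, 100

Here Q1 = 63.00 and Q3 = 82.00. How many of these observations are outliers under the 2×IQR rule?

IQR = 19.00; fences at 63.00 − 38.00 = 25.00 and 82.00 + 38.00 = 120.00.
Outside the cutoffs: 3, 21.

2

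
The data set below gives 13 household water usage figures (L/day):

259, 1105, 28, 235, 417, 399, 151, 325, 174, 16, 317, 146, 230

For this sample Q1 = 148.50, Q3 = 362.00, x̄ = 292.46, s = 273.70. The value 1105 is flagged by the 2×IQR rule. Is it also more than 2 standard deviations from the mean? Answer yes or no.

yes

z = (1105 − 292.46) / 273.70 = 2.97.
|z| = 2.97 > 2.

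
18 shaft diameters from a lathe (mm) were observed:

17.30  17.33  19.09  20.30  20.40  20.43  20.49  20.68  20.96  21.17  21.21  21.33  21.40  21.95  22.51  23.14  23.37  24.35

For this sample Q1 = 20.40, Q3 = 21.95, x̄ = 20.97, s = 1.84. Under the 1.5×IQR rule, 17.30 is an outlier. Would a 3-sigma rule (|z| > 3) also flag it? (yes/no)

no

z = (17.30 − 20.97) / 1.84 = -1.99.
|z| = 1.99 ≤ 3.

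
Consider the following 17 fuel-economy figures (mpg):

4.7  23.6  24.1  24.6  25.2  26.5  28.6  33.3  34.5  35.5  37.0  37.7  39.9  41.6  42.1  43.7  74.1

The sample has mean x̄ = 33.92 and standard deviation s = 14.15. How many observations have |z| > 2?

2

Cutoffs: x̄ ± 2s = [5.62, 62.22].
Outside the cutoffs: 4.7, 74.1.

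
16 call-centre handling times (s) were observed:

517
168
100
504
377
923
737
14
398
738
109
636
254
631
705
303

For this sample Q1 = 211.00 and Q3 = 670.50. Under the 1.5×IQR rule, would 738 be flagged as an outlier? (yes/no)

no

IQR = Q3 − Q1 = 670.50 − 211.00 = 459.50.
Lower fence = Q1 − 1.5·IQR = 211.00 − 689.25 = -478.25.
Upper fence = Q3 + 1.5·IQR = 670.50 + 689.25 = 1359.75.
738 lies within [-478.25, 1359.75].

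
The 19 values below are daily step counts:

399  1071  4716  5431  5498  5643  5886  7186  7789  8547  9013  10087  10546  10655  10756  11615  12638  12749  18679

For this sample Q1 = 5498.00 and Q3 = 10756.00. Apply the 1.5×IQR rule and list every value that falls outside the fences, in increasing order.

18679

IQR = Q3 − Q1 = 10756.00 − 5498.00 = 5258.00.
Lower fence = Q1 − 1.5·IQR = 5498.00 − 7887.00 = -2389.00.
Upper fence = Q3 + 1.5·IQR = 10756.00 + 7887.00 = 18643.00.
18679 > 18643.00 → outlier.
All remaining values lie within [-2389.00, 18643.00].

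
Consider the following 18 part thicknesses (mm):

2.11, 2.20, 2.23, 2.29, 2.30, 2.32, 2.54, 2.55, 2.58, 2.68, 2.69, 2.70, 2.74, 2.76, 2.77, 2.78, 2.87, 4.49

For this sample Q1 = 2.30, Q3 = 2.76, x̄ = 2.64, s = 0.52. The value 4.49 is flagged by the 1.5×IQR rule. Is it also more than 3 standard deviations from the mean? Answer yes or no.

z = (4.49 − 2.64) / 0.52 = 3.56.
|z| = 3.56 > 3.

yes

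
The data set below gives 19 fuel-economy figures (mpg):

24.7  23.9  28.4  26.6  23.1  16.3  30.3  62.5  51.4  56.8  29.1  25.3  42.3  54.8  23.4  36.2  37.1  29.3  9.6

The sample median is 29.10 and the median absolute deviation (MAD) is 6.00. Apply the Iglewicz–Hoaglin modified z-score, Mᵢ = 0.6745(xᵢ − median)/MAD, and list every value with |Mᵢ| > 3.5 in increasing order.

|Mᵢ| > 3.5 ⇔ |xᵢ − 29.10| > 3.5·6.00/0.6745 = 31.13.
So outliers lie outside [-2.03, 60.23].
62.5: M = 3.75 → outlier.

62.5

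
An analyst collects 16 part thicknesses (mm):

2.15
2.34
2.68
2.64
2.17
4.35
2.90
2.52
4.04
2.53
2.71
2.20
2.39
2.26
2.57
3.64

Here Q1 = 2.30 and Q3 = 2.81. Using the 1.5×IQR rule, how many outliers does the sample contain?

3

IQR = 0.51; fences at 2.30 − 0.765 = 1.535 and 2.81 + 0.765 = 3.575.
Outside the cutoffs: 3.64, 4.04, 4.35.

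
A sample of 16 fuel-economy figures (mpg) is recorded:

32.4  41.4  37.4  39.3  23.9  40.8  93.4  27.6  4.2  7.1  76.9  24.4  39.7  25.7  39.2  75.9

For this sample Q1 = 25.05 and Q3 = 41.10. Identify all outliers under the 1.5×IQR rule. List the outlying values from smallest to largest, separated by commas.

75.9, 76.9, 93.4

IQR = Q3 − Q1 = 41.10 − 25.05 = 16.05.
Lower fence = Q1 − 1.5·IQR = 25.05 − 24.075 = 0.975.
Upper fence = Q3 + 1.5·IQR = 41.10 + 24.075 = 65.175.
75.9 > 65.175 → outlier.
76.9 > 65.175 → outlier.
93.4 > 65.175 → outlier.
All remaining values lie within [0.975, 65.175].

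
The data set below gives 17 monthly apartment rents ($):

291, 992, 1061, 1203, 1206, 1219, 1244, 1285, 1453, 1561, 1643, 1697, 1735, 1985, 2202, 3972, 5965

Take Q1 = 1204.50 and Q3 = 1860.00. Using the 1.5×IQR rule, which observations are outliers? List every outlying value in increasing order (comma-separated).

IQR = Q3 − Q1 = 1860.00 − 1204.50 = 655.50.
Lower fence = Q1 − 1.5·IQR = 1204.50 − 983.25 = 221.25.
Upper fence = Q3 + 1.5·IQR = 1860.00 + 983.25 = 2843.25.
3972 > 2843.25 → outlier.
5965 > 2843.25 → outlier.
All remaining values lie within [221.25, 2843.25].

3972, 5965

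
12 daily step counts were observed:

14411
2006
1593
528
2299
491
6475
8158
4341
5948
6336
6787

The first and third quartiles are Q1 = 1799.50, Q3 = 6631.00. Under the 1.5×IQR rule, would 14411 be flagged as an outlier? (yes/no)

yes

IQR = Q3 − Q1 = 6631.00 − 1799.50 = 4831.50.
Lower fence = Q1 − 1.5·IQR = 1799.50 − 7247.25 = -5447.75.
Upper fence = Q3 + 1.5·IQR = 6631.00 + 7247.25 = 13878.25.
14411 lies above the upper fence.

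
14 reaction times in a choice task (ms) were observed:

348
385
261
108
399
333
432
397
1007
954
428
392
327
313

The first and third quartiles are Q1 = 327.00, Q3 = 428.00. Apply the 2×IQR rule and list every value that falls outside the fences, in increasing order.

IQR = Q3 − Q1 = 428.00 − 327.00 = 101.00.
Lower fence = Q1 − 2·IQR = 327.00 − 202.00 = 125.00.
Upper fence = Q3 + 2·IQR = 428.00 + 202.00 = 630.00.
108 < 125.00 → outlier.
954 > 630.00 → outlier.
1007 > 630.00 → outlier.
All remaining values lie within [125.00, 630.00].

108, 954, 1007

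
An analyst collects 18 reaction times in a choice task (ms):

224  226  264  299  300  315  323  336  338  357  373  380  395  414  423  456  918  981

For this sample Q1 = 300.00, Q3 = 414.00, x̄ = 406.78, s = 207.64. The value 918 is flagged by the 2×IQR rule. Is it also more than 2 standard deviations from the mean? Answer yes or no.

yes

z = (918 − 406.78) / 207.64 = 2.46.
|z| = 2.46 > 2.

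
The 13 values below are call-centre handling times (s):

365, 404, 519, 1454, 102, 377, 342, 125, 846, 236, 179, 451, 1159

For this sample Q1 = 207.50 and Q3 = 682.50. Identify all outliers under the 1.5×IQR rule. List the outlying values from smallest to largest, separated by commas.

IQR = Q3 − Q1 = 682.50 − 207.50 = 475.00.
Lower fence = Q1 − 1.5·IQR = 207.50 − 712.50 = -505.00.
Upper fence = Q3 + 1.5·IQR = 682.50 + 712.50 = 1395.00.
1454 > 1395.00 → outlier.
All remaining values lie within [-505.00, 1395.00].

1454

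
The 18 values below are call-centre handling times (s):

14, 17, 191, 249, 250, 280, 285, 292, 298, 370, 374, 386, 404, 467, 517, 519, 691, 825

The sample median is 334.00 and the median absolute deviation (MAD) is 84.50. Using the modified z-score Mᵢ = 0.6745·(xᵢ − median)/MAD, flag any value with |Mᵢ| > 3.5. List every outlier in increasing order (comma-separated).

|Mᵢ| > 3.5 ⇔ |xᵢ − 334.00| > 3.5·84.50/0.6745 = 438.47.
So outliers lie outside [-104.47, 772.47].
825: M = 3.92 → outlier.

825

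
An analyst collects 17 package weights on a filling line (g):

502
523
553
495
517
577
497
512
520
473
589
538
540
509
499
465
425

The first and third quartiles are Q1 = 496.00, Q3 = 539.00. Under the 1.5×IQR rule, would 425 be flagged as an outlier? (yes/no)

IQR = Q3 − Q1 = 539.00 − 496.00 = 43.00.
Lower fence = Q1 − 1.5·IQR = 496.00 − 64.50 = 431.50.
Upper fence = Q3 + 1.5·IQR = 539.00 + 64.50 = 603.50.
425 lies below the lower fence.

yes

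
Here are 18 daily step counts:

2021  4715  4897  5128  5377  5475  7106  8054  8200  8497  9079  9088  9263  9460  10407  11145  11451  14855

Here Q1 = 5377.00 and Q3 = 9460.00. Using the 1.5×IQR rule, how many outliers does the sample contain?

IQR = 4083.00; fences at 5377.00 − 6124.50 = -747.50 and 9460.00 + 6124.50 = 15584.50.
Every value lies within the cutoffs.

0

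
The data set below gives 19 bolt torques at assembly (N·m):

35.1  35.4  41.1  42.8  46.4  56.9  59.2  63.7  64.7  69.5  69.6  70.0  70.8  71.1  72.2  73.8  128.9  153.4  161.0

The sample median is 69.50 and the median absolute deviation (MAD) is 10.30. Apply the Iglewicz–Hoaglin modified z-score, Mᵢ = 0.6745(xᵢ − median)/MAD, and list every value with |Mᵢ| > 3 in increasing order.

128.9, 153.4, 161.0

|Mᵢ| > 3 ⇔ |xᵢ − 69.50| > 3·10.30/0.6745 = 45.81.
So outliers lie outside [23.69, 115.31].
128.9: M = 3.89 → outlier.
153.4: M = 5.49 → outlier.
161.0: M = 5.99 → outlier.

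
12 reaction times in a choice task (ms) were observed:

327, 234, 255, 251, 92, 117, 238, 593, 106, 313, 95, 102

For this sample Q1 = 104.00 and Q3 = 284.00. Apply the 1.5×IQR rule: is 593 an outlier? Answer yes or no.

IQR = Q3 − Q1 = 284.00 − 104.00 = 180.00.
Lower fence = Q1 − 1.5·IQR = 104.00 − 270.00 = -166.00.
Upper fence = Q3 + 1.5·IQR = 284.00 + 270.00 = 554.00.
593 lies above the upper fence.

yes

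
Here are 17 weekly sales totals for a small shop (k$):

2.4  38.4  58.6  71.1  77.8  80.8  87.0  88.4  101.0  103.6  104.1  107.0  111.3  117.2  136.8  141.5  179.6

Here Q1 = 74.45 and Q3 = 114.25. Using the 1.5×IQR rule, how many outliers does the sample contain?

IQR = 39.80; fences at 74.45 − 59.70 = 14.75 and 114.25 + 59.70 = 173.95.
Outside the cutoffs: 2.4, 179.6.

2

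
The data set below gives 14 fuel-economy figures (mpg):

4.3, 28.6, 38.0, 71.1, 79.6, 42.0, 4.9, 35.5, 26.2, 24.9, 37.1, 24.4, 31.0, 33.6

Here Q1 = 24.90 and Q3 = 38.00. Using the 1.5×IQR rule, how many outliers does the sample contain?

4

IQR = 13.10; fences at 24.90 − 19.65 = 5.25 and 38.00 + 19.65 = 57.65.
Outside the cutoffs: 4.3, 4.9, 71.1, 79.6.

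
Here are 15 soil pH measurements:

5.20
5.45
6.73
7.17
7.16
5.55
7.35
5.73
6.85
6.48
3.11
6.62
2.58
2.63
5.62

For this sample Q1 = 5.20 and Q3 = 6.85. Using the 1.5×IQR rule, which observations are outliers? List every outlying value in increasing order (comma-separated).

IQR = Q3 − Q1 = 6.85 − 5.20 = 1.65.
Lower fence = Q1 − 1.5·IQR = 5.20 − 2.475 = 2.725.
Upper fence = Q3 + 1.5·IQR = 6.85 + 2.475 = 9.325.
2.58 < 2.725 → outlier.
2.63 < 2.725 → outlier.
All remaining values lie within [2.725, 9.325].

2.58, 2.63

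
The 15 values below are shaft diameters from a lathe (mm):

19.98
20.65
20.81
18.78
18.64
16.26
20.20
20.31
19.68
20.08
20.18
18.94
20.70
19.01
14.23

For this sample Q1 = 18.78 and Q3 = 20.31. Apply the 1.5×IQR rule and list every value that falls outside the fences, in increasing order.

IQR = Q3 − Q1 = 20.31 − 18.78 = 1.53.
Lower fence = Q1 − 1.5·IQR = 18.78 − 2.295 = 16.485.
Upper fence = Q3 + 1.5·IQR = 20.31 + 2.295 = 22.605.
14.23 < 16.485 → outlier.
16.26 < 16.485 → outlier.
All remaining values lie within [16.485, 22.605].

14.23, 16.26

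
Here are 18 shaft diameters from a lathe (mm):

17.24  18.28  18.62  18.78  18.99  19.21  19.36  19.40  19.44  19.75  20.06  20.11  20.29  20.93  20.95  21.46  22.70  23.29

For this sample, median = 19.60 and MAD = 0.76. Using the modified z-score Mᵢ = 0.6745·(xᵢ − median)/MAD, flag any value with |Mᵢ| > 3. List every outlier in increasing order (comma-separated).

23.29

|Mᵢ| > 3 ⇔ |xᵢ − 19.60| > 3·0.76/0.6745 = 3.38.
So outliers lie outside [16.22, 22.98].
23.29: M = 3.27 → outlier.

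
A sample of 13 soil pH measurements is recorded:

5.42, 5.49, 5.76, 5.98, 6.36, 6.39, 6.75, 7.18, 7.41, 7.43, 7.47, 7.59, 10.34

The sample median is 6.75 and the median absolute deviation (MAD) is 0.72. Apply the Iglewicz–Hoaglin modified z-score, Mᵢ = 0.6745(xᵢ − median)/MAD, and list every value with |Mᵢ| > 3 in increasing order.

|Mᵢ| > 3 ⇔ |xᵢ − 6.75| > 3·0.72/0.6745 = 3.20.
So outliers lie outside [3.55, 9.95].
10.34: M = 3.36 → outlier.

10.34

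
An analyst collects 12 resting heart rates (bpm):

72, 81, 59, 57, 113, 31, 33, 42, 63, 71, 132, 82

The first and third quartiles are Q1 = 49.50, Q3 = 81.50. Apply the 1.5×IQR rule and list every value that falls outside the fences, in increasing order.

132

IQR = Q3 − Q1 = 81.50 − 49.50 = 32.00.
Lower fence = Q1 − 1.5·IQR = 49.50 − 48.00 = 1.50.
Upper fence = Q3 + 1.5·IQR = 81.50 + 48.00 = 129.50.
132 > 129.50 → outlier.
All remaining values lie within [1.50, 129.50].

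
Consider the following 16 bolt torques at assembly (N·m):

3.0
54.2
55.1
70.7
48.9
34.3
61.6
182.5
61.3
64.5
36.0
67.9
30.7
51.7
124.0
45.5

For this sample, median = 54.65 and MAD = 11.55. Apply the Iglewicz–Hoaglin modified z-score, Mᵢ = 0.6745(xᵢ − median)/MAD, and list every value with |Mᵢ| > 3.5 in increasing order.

|Mᵢ| > 3.5 ⇔ |xᵢ − 54.65| > 3.5·11.55/0.6745 = 59.93.
So outliers lie outside [-5.28, 114.58].
124.0: M = 4.05 → outlier.
182.5: M = 7.47 → outlier.

124.0, 182.5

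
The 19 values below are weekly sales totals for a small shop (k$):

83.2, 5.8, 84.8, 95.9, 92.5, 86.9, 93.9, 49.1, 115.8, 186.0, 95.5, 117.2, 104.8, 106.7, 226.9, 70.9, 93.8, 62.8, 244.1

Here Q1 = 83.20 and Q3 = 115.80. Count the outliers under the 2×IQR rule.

4

IQR = 32.60; fences at 83.20 − 65.20 = 18.00 and 115.80 + 65.20 = 181.00.
Outside the cutoffs: 5.8, 186.0, 226.9, 244.1.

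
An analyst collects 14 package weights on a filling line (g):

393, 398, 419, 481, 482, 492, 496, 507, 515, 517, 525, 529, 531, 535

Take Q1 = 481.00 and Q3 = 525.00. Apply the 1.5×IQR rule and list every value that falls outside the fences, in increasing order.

IQR = Q3 − Q1 = 525.00 − 481.00 = 44.00.
Lower fence = Q1 − 1.5·IQR = 481.00 − 66.00 = 415.00.
Upper fence = Q3 + 1.5·IQR = 525.00 + 66.00 = 591.00.
393 < 415.00 → outlier.
398 < 415.00 → outlier.
All remaining values lie within [415.00, 591.00].

393, 398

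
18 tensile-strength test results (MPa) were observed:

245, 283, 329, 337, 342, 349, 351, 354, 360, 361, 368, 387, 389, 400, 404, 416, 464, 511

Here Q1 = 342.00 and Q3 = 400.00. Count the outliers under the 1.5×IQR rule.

2

IQR = 58.00; fences at 342.00 − 87.00 = 255.00 and 400.00 + 87.00 = 487.00.
Outside the cutoffs: 245, 511.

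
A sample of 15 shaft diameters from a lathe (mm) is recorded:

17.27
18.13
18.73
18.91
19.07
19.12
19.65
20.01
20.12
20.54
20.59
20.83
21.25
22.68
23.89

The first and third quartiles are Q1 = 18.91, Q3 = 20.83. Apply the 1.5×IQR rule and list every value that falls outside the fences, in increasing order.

23.89

IQR = Q3 − Q1 = 20.83 − 18.91 = 1.92.
Lower fence = Q1 − 1.5·IQR = 18.91 − 2.88 = 16.03.
Upper fence = Q3 + 1.5·IQR = 20.83 + 2.88 = 23.71.
23.89 > 23.71 → outlier.
All remaining values lie within [16.03, 23.71].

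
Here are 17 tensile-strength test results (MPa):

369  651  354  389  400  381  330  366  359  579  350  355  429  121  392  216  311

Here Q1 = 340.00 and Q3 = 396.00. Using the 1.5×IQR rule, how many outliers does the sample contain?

4

IQR = 56.00; fences at 340.00 − 84.00 = 256.00 and 396.00 + 84.00 = 480.00.
Outside the cutoffs: 121, 216, 579, 651.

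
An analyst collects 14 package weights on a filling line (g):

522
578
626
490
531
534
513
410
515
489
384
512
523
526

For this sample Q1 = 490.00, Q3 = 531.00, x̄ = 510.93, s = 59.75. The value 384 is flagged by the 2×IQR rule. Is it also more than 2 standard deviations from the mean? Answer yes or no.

z = (384 − 510.93) / 59.75 = -2.12.
|z| = 2.12 > 2.

yes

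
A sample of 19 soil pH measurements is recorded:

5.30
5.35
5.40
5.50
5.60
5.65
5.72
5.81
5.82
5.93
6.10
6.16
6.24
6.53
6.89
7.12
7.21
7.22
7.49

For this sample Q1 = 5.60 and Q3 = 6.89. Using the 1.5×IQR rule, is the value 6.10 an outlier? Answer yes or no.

IQR = Q3 − Q1 = 6.89 − 5.60 = 1.29.
Lower fence = Q1 − 1.5·IQR = 5.60 − 1.935 = 3.665.
Upper fence = Q3 + 1.5·IQR = 6.89 + 1.935 = 8.825.
6.10 lies within [3.665, 8.825].

no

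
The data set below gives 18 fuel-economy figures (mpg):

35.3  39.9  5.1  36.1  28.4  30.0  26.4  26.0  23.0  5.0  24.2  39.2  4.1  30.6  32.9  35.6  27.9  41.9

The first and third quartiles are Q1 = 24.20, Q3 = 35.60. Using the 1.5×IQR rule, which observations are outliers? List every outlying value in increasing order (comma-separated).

4.1, 5.0, 5.1

IQR = Q3 − Q1 = 35.60 − 24.20 = 11.40.
Lower fence = Q1 − 1.5·IQR = 24.20 − 17.10 = 7.10.
Upper fence = Q3 + 1.5·IQR = 35.60 + 17.10 = 52.70.
4.1 < 7.10 → outlier.
5.0 < 7.10 → outlier.
5.1 < 7.10 → outlier.
All remaining values lie within [7.10, 52.70].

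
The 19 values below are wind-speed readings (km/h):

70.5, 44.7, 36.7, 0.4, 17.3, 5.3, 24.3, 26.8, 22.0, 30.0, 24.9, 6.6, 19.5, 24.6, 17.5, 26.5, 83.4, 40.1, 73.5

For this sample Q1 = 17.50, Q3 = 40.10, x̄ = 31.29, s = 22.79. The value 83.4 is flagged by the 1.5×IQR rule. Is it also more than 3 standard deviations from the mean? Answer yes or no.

no

z = (83.4 − 31.29) / 22.79 = 2.29.
|z| = 2.29 ≤ 3.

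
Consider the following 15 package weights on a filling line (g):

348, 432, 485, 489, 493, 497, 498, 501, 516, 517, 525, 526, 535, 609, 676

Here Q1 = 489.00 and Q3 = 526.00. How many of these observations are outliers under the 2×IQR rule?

3

IQR = 37.00; fences at 489.00 − 74.00 = 415.00 and 526.00 + 74.00 = 600.00.
Outside the cutoffs: 348, 609, 676.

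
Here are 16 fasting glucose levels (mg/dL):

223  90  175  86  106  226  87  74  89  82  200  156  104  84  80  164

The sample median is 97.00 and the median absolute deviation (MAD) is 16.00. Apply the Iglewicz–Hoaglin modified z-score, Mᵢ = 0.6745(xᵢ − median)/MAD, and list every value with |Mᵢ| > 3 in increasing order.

175, 200, 223, 226

|Mᵢ| > 3 ⇔ |xᵢ − 97.00| > 3·16.00/0.6745 = 71.16.
So outliers lie outside [25.84, 168.16].
175: M = 3.29 → outlier.
200: M = 4.34 → outlier.
223: M = 5.31 → outlier.
226: M = 5.44 → outlier.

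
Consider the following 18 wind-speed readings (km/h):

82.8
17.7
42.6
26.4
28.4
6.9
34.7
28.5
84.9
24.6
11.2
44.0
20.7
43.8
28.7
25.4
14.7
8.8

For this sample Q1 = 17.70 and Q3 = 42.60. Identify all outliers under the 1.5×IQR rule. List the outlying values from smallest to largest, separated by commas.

82.8, 84.9

IQR = Q3 − Q1 = 42.60 − 17.70 = 24.90.
Lower fence = Q1 − 1.5·IQR = 17.70 − 37.35 = -19.65.
Upper fence = Q3 + 1.5·IQR = 42.60 + 37.35 = 79.95.
82.8 > 79.95 → outlier.
84.9 > 79.95 → outlier.
All remaining values lie within [-19.65, 79.95].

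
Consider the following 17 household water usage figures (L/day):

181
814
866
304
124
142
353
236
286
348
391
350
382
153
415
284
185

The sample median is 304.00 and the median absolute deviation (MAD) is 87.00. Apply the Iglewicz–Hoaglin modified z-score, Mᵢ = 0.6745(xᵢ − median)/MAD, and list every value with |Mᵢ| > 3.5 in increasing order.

|Mᵢ| > 3.5 ⇔ |xᵢ − 304.00| > 3.5·87.00/0.6745 = 451.45.
So outliers lie outside [-147.45, 755.45].
814: M = 3.95 → outlier.
866: M = 4.36 → outlier.

814, 866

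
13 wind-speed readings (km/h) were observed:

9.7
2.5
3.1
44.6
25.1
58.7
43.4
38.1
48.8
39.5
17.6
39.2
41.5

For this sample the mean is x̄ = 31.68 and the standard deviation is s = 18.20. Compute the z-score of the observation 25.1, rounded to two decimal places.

-0.36

z = (25.1 − 31.68) / 18.20 = -0.36.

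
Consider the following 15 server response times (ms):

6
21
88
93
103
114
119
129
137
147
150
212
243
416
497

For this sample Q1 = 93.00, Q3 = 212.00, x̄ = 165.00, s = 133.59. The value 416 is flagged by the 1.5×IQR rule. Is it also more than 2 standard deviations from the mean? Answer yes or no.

no

z = (416 − 165.00) / 133.59 = 1.88.
|z| = 1.88 ≤ 2.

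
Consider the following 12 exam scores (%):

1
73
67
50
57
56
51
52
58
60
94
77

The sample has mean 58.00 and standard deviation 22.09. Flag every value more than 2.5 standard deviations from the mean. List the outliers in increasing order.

1

Cutoffs at x̄ ± 2.5s: 58.00 ± 2.5·22.09 = [2.775, 113.225].
1: z = -2.58, |z| > 2.5 → outlier.
Every other value lies within [2.775, 113.225].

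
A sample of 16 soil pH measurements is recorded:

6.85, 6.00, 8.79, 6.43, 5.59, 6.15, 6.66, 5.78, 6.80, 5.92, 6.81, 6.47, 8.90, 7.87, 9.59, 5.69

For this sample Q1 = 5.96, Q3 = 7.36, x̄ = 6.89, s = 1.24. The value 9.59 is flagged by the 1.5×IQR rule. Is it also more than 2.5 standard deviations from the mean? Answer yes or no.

z = (9.59 − 6.89) / 1.24 = 2.18.
|z| = 2.18 ≤ 2.5.

no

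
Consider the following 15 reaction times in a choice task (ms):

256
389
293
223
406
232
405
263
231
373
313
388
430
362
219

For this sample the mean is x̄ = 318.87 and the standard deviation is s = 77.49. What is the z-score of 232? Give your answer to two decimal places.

-1.12

z = (232 − 318.87) / 77.49 = -1.12.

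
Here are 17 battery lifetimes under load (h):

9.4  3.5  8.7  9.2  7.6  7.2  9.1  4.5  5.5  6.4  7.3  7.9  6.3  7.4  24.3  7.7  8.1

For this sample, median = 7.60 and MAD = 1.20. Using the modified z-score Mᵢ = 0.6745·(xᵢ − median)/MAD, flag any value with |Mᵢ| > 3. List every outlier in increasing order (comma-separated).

|Mᵢ| > 3 ⇔ |xᵢ − 7.60| > 3·1.20/0.6745 = 5.34.
So outliers lie outside [2.26, 12.94].
24.3: M = 9.39 → outlier.

24.3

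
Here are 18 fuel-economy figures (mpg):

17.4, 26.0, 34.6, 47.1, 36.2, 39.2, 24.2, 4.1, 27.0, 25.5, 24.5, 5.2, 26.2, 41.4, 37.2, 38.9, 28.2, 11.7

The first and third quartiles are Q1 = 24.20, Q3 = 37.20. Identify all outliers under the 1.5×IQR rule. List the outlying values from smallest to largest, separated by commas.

IQR = Q3 − Q1 = 37.20 − 24.20 = 13.00.
Lower fence = Q1 − 1.5·IQR = 24.20 − 19.50 = 4.70.
Upper fence = Q3 + 1.5·IQR = 37.20 + 19.50 = 56.70.
4.1 < 4.70 → outlier.
All remaining values lie within [4.70, 56.70].

4.1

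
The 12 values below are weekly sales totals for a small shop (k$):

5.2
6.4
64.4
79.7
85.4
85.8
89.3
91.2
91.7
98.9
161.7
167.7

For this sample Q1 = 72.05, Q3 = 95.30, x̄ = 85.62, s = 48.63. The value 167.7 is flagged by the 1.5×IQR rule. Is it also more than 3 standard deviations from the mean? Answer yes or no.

no

z = (167.7 − 85.62) / 48.63 = 1.69.
|z| = 1.69 ≤ 3.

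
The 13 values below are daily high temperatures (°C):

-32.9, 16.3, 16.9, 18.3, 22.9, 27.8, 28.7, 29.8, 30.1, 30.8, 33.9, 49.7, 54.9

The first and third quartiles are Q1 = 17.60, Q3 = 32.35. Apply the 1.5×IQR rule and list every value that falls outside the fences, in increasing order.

IQR = Q3 − Q1 = 32.35 − 17.60 = 14.75.
Lower fence = Q1 − 1.5·IQR = 17.60 − 22.125 = -4.525.
Upper fence = Q3 + 1.5·IQR = 32.35 + 22.125 = 54.475.
-32.9 < -4.525 → outlier.
54.9 > 54.475 → outlier.
All remaining values lie within [-4.525, 54.475].

-32.9, 54.9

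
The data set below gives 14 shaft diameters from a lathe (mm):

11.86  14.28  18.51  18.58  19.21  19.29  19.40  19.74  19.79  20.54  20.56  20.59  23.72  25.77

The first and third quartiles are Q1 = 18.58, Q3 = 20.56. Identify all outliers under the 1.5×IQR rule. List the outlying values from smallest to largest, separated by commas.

11.86, 14.28, 23.72, 25.77

IQR = Q3 − Q1 = 20.56 − 18.58 = 1.98.
Lower fence = Q1 − 1.5·IQR = 18.58 − 2.97 = 15.61.
Upper fence = Q3 + 1.5·IQR = 20.56 + 2.97 = 23.53.
11.86 < 15.61 → outlier.
14.28 < 15.61 → outlier.
23.72 > 23.53 → outlier.
25.77 > 23.53 → outlier.
All remaining values lie within [15.61, 23.53].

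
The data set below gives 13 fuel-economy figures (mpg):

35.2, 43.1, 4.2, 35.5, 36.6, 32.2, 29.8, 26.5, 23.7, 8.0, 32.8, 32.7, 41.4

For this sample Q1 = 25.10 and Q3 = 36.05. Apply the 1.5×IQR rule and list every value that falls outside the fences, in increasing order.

4.2, 8.0

IQR = Q3 − Q1 = 36.05 − 25.10 = 10.95.
Lower fence = Q1 − 1.5·IQR = 25.10 − 16.425 = 8.675.
Upper fence = Q3 + 1.5·IQR = 36.05 + 16.425 = 52.475.
4.2 < 8.675 → outlier.
8.0 < 8.675 → outlier.
All remaining values lie within [8.675, 52.475].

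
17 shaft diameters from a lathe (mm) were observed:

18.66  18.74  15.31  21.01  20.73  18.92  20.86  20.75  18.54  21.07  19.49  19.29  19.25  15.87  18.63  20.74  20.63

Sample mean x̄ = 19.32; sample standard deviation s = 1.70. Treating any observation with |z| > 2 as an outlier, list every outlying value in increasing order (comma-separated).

15.31, 15.87

Cutoffs at x̄ ± 2s: 19.32 ± 2·1.70 = [15.92, 22.72].
15.31: z = -2.36, |z| > 2 → outlier.
15.87: z = -2.03, |z| > 2 → outlier.
Every other value lies within [15.92, 22.72].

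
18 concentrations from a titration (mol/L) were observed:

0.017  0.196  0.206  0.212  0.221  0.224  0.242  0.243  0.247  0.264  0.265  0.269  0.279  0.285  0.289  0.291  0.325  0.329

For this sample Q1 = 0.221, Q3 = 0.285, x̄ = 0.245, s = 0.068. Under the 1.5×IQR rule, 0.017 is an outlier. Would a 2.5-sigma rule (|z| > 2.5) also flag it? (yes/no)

yes

z = (0.017 − 0.245) / 0.068 = -3.35.
|z| = 3.35 > 2.5.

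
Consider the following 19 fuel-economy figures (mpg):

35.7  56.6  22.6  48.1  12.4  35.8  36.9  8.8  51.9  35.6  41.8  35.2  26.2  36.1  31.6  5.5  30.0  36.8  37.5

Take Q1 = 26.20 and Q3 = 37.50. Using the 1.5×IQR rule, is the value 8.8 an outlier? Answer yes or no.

IQR = Q3 − Q1 = 37.50 − 26.20 = 11.30.
Lower fence = Q1 − 1.5·IQR = 26.20 − 16.95 = 9.25.
Upper fence = Q3 + 1.5·IQR = 37.50 + 16.95 = 54.45.
8.8 lies below the lower fence.

yes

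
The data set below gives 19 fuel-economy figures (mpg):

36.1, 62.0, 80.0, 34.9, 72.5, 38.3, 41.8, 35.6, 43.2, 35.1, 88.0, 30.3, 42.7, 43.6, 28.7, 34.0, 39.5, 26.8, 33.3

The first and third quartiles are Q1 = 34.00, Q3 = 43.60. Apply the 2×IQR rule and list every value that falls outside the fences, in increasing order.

72.5, 80.0, 88.0

IQR = Q3 − Q1 = 43.60 − 34.00 = 9.60.
Lower fence = Q1 − 2·IQR = 34.00 − 19.20 = 14.80.
Upper fence = Q3 + 2·IQR = 43.60 + 19.20 = 62.80.
72.5 > 62.80 → outlier.
80.0 > 62.80 → outlier.
88.0 > 62.80 → outlier.
All remaining values lie within [14.80, 62.80].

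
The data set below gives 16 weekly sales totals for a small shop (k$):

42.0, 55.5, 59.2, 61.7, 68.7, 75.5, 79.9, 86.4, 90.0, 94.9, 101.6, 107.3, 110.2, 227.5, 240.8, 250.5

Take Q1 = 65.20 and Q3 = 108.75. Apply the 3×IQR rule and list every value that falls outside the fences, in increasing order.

IQR = Q3 − Q1 = 108.75 − 65.20 = 43.55.
Lower fence = Q1 − 3·IQR = 65.20 − 130.65 = -65.45.
Upper fence = Q3 + 3·IQR = 108.75 + 130.65 = 239.40.
240.8 > 239.40 → outlier.
250.5 > 239.40 → outlier.
All remaining values lie within [-65.45, 239.40].

240.8, 250.5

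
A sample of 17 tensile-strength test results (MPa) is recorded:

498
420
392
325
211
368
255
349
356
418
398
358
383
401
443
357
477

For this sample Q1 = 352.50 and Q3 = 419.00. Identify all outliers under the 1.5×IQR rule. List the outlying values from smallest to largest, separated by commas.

IQR = Q3 − Q1 = 419.00 − 352.50 = 66.50.
Lower fence = Q1 − 1.5·IQR = 352.50 − 99.75 = 252.75.
Upper fence = Q3 + 1.5·IQR = 419.00 + 99.75 = 518.75.
211 < 252.75 → outlier.
All remaining values lie within [252.75, 518.75].

211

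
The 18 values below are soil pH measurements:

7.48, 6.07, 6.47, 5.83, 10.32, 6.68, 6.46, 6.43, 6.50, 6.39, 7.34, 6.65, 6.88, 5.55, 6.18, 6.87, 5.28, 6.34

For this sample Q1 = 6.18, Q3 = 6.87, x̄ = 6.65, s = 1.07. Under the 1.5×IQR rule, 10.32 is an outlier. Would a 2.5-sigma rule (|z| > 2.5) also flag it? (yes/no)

z = (10.32 − 6.65) / 1.07 = 3.43.
|z| = 3.43 > 2.5.

yes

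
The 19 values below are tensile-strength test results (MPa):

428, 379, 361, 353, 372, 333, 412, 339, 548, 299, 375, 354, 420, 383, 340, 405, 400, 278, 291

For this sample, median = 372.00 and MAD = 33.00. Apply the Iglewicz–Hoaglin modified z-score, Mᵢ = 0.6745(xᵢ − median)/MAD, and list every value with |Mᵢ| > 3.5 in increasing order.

548

|Mᵢ| > 3.5 ⇔ |xᵢ − 372.00| > 3.5·33.00/0.6745 = 171.24.
So outliers lie outside [200.76, 543.24].
548: M = 3.60 → outlier.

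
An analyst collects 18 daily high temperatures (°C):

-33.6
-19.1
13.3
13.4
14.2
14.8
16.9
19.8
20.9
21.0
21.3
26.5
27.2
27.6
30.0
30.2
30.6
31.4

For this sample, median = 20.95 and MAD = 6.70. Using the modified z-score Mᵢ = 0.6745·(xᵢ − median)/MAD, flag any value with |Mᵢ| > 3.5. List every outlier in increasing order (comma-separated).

|Mᵢ| > 3.5 ⇔ |xᵢ − 20.95| > 3.5·6.70/0.6745 = 34.77.
So outliers lie outside [-13.82, 55.72].
-33.6: M = -5.49 → outlier.
-19.1: M = -4.03 → outlier.

-33.6, -19.1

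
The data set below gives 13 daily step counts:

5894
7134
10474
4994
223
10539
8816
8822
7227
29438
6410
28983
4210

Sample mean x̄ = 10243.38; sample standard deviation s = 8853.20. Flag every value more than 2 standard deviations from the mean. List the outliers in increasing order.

Cutoffs at x̄ ± 2s: 10243.38 ± 2·8853.20 = [-7463.02, 27949.78].
28983: z = 2.12, |z| > 2 → outlier.
29438: z = 2.17, |z| > 2 → outlier.
Every other value lies within [-7463.02, 27949.78].

28983, 29438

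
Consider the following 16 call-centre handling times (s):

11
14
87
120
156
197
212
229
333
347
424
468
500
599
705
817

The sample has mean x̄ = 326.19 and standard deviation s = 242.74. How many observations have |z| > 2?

Cutoffs: x̄ ± 2s = [-159.29, 811.67].
Outside the cutoffs: 817.

1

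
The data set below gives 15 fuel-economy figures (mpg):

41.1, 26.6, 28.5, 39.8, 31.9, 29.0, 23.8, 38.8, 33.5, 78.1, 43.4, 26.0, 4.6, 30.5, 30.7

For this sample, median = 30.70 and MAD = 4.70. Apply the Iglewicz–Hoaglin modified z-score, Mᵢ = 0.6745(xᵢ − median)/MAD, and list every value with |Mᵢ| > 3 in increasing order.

4.6, 78.1

|Mᵢ| > 3 ⇔ |xᵢ − 30.70| > 3·4.70/0.6745 = 20.90.
So outliers lie outside [9.80, 51.60].
4.6: M = -3.75 → outlier.
78.1: M = 6.80 → outlier.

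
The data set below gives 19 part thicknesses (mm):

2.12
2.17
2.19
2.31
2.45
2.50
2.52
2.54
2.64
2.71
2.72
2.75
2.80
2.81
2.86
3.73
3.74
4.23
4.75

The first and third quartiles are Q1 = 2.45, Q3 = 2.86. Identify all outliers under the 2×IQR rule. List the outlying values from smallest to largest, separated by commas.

3.73, 3.74, 4.23, 4.75

IQR = Q3 − Q1 = 2.86 − 2.45 = 0.41.
Lower fence = Q1 − 2·IQR = 2.45 − 0.82 = 1.63.
Upper fence = Q3 + 2·IQR = 2.86 + 0.82 = 3.68.
3.73 > 3.68 → outlier.
3.74 > 3.68 → outlier.
4.23 > 3.68 → outlier.
4.75 > 3.68 → outlier.
All remaining values lie within [1.63, 3.68].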